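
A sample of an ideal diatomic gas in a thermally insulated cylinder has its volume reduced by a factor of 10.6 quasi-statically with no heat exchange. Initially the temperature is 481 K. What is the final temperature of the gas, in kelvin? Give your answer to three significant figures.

T₂ ≈ 1240 K

Adiabatic: T₁V₁^(γ−1) = T₂V₂^(γ−1) ⇒ T₂ = T₁ (V₁/V₂)^(γ−1).
For a diatomic ideal gas γ = 7/5, so γ−1 = 2/5.
T₂ = 481 × 10.6^(2/5) = 1237 K.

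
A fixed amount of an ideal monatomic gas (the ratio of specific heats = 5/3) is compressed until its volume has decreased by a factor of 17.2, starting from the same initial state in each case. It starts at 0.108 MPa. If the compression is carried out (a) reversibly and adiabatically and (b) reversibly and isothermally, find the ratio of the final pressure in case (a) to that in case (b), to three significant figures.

Isothermal: P_b = P₁(V₁/V₂) = 0.108×17.2.
Adiabatic: P_a = P₁(V₁/V₂)^γ = 0.108×17.2^(5/3).
P_a/P_b = (V₁/V₂)^(γ−1) = 17.2^(2/3) = 6.663.

P_adiabatic / P_isothermal ≈ 6.66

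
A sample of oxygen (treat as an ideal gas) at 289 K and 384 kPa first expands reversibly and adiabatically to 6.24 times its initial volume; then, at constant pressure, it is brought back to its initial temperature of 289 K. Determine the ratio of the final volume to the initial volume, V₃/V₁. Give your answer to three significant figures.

V₃/V₁ ≈ 13.0

For a diatomic ideal gas γ = 7/5.
Adiabatic step: V₂/V₁ = 6.24; T₂ = T₁·(1/6.24)^(2/5) = 138.9 K.
Isobaric step: V₃/V₂ = T₃/T₂ = 289/138.9.
V₃/V₁ = (V₂/V₁)(V₃/V₂) = 6.24 × (289/138.9) = 12.98.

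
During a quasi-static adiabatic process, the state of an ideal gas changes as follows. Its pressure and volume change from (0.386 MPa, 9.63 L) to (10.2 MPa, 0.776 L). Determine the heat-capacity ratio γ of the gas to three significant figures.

γ ≈ 1.30

PV^γ = const ⇒ γ = ln(P₂/P₁) / ln(V₁/V₂).
γ = ln(10.2/0.386) / ln(9.63/0.776) = 1.3.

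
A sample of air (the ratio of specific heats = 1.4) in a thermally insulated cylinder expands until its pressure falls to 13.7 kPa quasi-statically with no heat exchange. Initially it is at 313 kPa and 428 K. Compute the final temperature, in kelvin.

T₂ ≈ 175 K

Adiabatic: T₂/T₁ = (P₂/P₁)^((γ−1)/γ).
T₂ = 428 × (13.7/313)^(0.286) = 175.1 K.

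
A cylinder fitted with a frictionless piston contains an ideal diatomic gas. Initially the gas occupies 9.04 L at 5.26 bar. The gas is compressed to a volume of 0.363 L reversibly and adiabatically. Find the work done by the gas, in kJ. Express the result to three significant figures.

W ≈ -31.1 kJ

γ = 7/5 for a diatomic ideal gas.
P₂ = P₁(V₁/V₂)^γ = 5.26×(9.04/0.363)^(7/5) = 474 bar.
For a reversible adiabat, W_by_gas = (P₁V₁ − P₂V₂)/(γ−1).
W_by = (526000×0.00904 − 4.74×10^7×0.000363) / (2/5) = -31130 J.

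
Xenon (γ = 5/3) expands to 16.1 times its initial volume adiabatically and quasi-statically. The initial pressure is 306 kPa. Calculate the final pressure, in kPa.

P₂ ≈ 2.98 kPa

Adiabatic: P₁V₁^γ = P₂V₂^γ ⇒ P₂ = P₁ (V₁/V₂)^γ.
P₂ = 306 × (1/16.1)^(5/3) = 2.981 kPa.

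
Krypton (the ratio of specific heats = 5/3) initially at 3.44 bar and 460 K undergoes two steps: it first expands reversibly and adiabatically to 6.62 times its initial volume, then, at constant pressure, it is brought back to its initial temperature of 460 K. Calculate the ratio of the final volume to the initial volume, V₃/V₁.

V₃/V₁ ≈ 23.3

Adiabatic step: V₂/V₁ = 6.62; T₂ = T₁·(1/6.62)^(2/3) = 130.5 K.
Isobaric step: V₃/V₂ = T₃/T₂ = 460/130.5.
V₃/V₁ = (V₂/V₁)(V₃/V₂) = 6.62 × (460/130.5) = 23.34.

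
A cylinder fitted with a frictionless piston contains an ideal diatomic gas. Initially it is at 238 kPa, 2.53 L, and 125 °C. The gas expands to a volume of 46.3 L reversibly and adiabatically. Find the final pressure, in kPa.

P₂ ≈ 4.07 kPa

Since PV^γ is constant along a reversible adiabat, P₂ = P₁ (V₁/V₂)^γ.
γ = 7/5 for a diatomic ideal gas.
P₂ = 238 × (2.53/46.3)^(7/5) = 4.066 kPa.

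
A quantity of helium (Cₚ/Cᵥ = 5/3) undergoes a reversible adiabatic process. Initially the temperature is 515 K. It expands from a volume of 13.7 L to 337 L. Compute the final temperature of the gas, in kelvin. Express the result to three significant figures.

Adiabatic: T₁V₁^(γ−1) = T₂V₂^(γ−1) ⇒ T₂ = T₁ (V₁/V₂)^(γ−1).
T₂ = 515 × (13.7/337)^(2/3) = 60.89 K.

T₂ ≈ 60.9 K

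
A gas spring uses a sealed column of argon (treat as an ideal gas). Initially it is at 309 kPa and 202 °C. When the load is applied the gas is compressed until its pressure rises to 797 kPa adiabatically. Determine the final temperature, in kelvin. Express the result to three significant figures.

Along an adiabat T P^((1−γ)/γ) is constant, so T₂ = T₁ (P₂/P₁)^((γ−1)/γ).
For a monatomic ideal gas γ = 5/3, so (γ−1)/γ = 2/5.
T₁ = 202 °C = 475.1 K.
T₂ = 475.1 × (797/309)^(2/5) = 694.1 K.

T₂ ≈ 694 K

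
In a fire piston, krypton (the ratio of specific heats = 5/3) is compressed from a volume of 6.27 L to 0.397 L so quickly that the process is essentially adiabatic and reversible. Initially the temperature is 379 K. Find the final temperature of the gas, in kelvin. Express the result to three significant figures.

T₂ ≈ 2390 K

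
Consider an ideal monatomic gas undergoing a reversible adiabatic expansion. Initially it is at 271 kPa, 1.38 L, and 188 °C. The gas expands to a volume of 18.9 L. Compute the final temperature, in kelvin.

T₂ ≈ 80.6 K

For a reversible adiabat TV^(γ−1) is constant, so T₂ = T₁ (V₁/V₂)^(γ−1).
γ = 5/3 for a monatomic ideal gas.
T₁ = 188 °C = 461.1 K.
T₂ = 461.1 × (1.38/18.9)^(2/3) = 80.56 K.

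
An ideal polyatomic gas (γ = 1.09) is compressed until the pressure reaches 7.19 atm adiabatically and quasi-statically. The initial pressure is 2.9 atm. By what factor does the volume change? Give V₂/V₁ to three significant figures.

From PV^γ = const, V₂/V₁ = (P₁/P₂)^(1/γ).
V₂/V₁ = (2.9/7.19)^(0.917) = 0.4347.

V₂/V₁ ≈ 0.435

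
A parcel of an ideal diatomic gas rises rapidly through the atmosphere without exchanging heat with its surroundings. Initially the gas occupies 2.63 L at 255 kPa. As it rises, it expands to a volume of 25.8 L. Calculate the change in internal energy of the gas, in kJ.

γ = 7/5 for a diatomic ideal gas.
P₂ = P₁(V₁/V₂)^γ = 255×(2.63/25.8)^(7/5) = 10.43 kPa.
For a reversible adiabat, W_by_gas = (P₁V₁ − P₂V₂)/(γ−1).
W_by = (255000×0.00263 − 10430×0.0258) / (2/5) = 1004 J.
Q = 0 ⇒ ΔU = −W_by = -1004 J.

ΔU ≈ -1.00 kJ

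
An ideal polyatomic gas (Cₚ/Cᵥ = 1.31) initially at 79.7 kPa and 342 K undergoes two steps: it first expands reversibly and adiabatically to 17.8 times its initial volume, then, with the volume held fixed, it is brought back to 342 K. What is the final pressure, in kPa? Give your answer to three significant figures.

P₃ ≈ 4.48 kPa

Adiabatic step (PV^γ = const): P₂ = 79.7×(1/17.8)^(1.31) = 1.834 kPa; T₂ = 342×(1/17.8)^(0.31) = 140.1 K.
Isochoric: P₃ = P₂(T₃/T₂) = 1.834 × (342/140.1) = 4.478 kPa.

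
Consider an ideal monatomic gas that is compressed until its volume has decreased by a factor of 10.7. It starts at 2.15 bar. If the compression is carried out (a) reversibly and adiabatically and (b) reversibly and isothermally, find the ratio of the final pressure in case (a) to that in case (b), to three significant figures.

P_adiabatic / P_isothermal ≈ 4.86

For a monatomic ideal gas γ = 5/3.
Isothermal: P_b = P₁(V₁/V₂) = 2.15×10.7.
Adiabatic: P_a = P₁(V₁/V₂)^γ = 2.15×10.7^(5/3).
P_a/P_b = (V₁/V₂)^(γ−1) = 10.7^(2/3) = 4.856.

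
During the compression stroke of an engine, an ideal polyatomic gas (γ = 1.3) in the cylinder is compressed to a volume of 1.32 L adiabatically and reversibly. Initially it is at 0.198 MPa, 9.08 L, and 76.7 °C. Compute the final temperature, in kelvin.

T₂ ≈ 624 K

For a reversible adiabat TV^(γ−1) is constant, so T₂ = T₁ (V₁/V₂)^(γ−1).
T₁ = 76.7 °C = 349.8 K.
T₂ = 349.8 × (9.08/1.32)^(0.3) = 623.9 K.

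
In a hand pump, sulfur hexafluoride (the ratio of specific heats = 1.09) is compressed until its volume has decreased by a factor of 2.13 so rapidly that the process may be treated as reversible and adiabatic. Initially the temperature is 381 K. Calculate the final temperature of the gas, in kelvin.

T₂ ≈ 408 K

For a reversible adiabat TV^(γ−1) is constant, so T₂ = T₁ (V₁/V₂)^(γ−1).
T₂ = 381 × 2.13^(0.09) = 407.8 K.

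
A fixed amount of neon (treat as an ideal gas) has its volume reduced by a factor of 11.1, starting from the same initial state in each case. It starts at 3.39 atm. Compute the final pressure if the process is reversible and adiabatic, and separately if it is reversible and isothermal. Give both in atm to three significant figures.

For a monatomic ideal gas γ = 5/3.
Isothermal: P₂ = P₁(V₁/V₂) = 3.39×11.1 = 37.63 atm.
Adiabatic: P₂ = P₁(V₁/V₂)^γ = 3.39×11.1^(5/3) = 187.2 atm.

adiabatic: 187 atm; isothermal: 37.6 atm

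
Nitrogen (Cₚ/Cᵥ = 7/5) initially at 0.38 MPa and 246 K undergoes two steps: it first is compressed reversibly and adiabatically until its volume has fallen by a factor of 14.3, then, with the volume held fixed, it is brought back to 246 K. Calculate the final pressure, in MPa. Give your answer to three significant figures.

P₃ ≈ 5.43 MPa

Adiabatic step (PV^γ = const): P₂ = 0.38×14.3^(7/5) = 15.75 MPa; T₂ = 246×14.3^(2/5) = 713 K.
Isochoric: P₃ = P₂(T₃/T₂) = 15.75 × (246/713) = 5.434 MPa.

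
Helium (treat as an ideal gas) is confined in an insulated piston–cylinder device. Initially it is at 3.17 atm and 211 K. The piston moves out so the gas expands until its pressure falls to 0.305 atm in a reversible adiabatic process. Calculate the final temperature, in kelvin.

Along an adiabat T P^((1−γ)/γ) is constant, so T₂ = T₁ (P₂/P₁)^((γ−1)/γ).
For a monatomic ideal gas γ = 5/3, so (γ−1)/γ = 2/5.
T₂ = 211 × (0.305/3.17)^(2/5) = 82.71 K.

T₂ ≈ 82.7 K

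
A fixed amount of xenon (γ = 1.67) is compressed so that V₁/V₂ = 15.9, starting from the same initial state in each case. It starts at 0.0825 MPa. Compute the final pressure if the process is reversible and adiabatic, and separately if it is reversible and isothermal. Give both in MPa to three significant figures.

Isothermal: P₂ = P₁(V₁/V₂) = 0.0825×15.9 = 1.312 MPa.
Adiabatic: P₂ = P₁(V₁/V₂)^γ = 0.0825×15.9^(1.67) = 8.371 MPa.

adiabatic: 8.37 MPa; isothermal: 1.31 MPa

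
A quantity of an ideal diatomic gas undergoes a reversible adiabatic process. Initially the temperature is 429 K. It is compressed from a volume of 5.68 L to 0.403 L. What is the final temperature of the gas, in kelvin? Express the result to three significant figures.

For a reversible adiabat TV^(γ−1) is constant, so T₂ = T₁ (V₁/V₂)^(γ−1).
For a diatomic ideal gas γ = 7/5, so γ−1 = 2/5.
T₂ = 429 × (5.68/0.403)^(2/5) = 1236 K.

T₂ ≈ 1240 K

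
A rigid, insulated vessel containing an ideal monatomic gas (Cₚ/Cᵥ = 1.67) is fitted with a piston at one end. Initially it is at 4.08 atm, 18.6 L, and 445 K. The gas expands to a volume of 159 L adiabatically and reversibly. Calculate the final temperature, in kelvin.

T₂ ≈ 106 K

For a reversible adiabat TV^(γ−1) is constant, so T₂ = T₁ (V₁/V₂)^(γ−1).
T₂ = 445 × (18.6/159)^(0.67) = 105.7 K.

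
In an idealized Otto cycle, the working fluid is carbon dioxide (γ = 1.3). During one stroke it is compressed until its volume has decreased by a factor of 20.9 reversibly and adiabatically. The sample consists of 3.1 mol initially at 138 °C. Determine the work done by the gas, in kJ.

For a reversible adiabat TV^(γ−1) is constant, so T₂ = T₁ (V₁/V₂)^(γ−1).
T₁ = 138 °C = 411.1 K.
T₂ = 411.1 × 20.9^(0.3) = 1023 K.
Q = 0, so ΔU = W_on_gas = nCᵥΔT with Cᵥ = R/(γ−1) = 27.71 J/(mol·K).
ΔU = 3.1 × 27.71 × (1023 − 411.1) = 52600 J.
Work done by the gas = −ΔU = -52600 J.

W ≈ -52.6 kJ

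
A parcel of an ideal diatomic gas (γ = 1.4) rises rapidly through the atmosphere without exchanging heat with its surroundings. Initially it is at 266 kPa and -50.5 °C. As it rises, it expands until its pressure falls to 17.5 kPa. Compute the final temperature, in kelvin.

T₂ ≈ 102 K

Along an adiabat T P^((1−γ)/γ) is constant, so T₂ = T₁ (P₂/P₁)^((γ−1)/γ).
T₁ = -50.5 °C = 222.6 K.
T₂ = 222.6 × (17.5/266)^(0.286) = 102.3 K.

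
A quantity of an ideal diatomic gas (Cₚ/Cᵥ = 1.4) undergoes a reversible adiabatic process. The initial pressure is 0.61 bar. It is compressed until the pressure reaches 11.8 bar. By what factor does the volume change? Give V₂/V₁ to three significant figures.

From PV^γ = const, V₂/V₁ = (P₁/P₂)^(1/γ).
V₂/V₁ = (0.61/11.8)^(0.714) = 0.1205.

V₂/V₁ ≈ 0.121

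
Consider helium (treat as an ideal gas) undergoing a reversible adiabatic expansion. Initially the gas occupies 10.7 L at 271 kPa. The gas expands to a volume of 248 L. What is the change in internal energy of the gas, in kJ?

ΔU ≈ -3.81 kJ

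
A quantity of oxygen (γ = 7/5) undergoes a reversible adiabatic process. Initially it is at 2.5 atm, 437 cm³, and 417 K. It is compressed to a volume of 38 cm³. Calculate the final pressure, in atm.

P₂ ≈ 76.4 atm

Since PV^γ is constant along a reversible adiabat, P₂ = P₁ (V₁/V₂)^γ.
P₂ = 2.5 × (437/38)^(7/5) = 76.37 atm.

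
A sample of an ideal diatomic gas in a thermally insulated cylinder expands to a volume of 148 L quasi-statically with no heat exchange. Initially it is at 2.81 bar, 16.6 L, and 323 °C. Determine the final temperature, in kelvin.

T₂ ≈ 248 K

For a reversible adiabat TV^(γ−1) is constant, so T₂ = T₁ (V₁/V₂)^(γ−1).
γ = 7/5 for a diatomic ideal gas.
T₁ = 323 °C = 596.1 K.
T₂ = 596.1 × (16.6/148)^(2/5) = 248.5 K.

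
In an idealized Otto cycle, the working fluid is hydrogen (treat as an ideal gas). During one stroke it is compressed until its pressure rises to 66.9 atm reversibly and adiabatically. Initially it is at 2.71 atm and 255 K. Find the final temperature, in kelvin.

Along an adiabat T P^((1−γ)/γ) is constant, so T₂ = T₁ (P₂/P₁)^((γ−1)/γ).
For a diatomic ideal gas γ = 7/5, so (γ−1)/γ = 2/7.
T₂ = 255 × (66.9/2.71)^(2/7) = 637.4 K.

T₂ ≈ 637 K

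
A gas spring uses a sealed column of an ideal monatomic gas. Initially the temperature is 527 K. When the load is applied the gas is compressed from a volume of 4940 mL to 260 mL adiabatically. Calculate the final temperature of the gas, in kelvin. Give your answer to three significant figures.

T₂ ≈ 3750 K

Adiabatic: T₁V₁^(γ−1) = T₂V₂^(γ−1) ⇒ T₂ = T₁ (V₁/V₂)^(γ−1).
For a monatomic ideal gas γ = 5/3, so γ−1 = 2/3.
T₂ = 527 × (4940/260)^(2/3) = 3752 K.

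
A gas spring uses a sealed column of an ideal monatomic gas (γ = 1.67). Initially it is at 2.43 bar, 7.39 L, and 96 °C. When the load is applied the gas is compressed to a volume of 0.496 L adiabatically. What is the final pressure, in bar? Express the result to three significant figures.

P₂ ≈ 221 bar

Adiabatic: P₁V₁^γ = P₂V₂^γ ⇒ P₂ = P₁ (V₁/V₂)^γ.
P₂ = 2.43 × (7.39/0.496)^(1.67) = 221.2 bar.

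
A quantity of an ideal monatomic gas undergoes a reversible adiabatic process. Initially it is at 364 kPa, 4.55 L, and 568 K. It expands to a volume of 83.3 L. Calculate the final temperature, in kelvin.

T₂ ≈ 81.8 K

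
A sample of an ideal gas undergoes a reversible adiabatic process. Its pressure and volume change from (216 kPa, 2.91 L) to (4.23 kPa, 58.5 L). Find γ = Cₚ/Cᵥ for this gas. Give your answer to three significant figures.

γ ≈ 1.31

PV^γ = const ⇒ γ = ln(P₂/P₁) / ln(V₁/V₂).
γ = ln(4.23/216) / ln(2.91/58.5) = 1.311.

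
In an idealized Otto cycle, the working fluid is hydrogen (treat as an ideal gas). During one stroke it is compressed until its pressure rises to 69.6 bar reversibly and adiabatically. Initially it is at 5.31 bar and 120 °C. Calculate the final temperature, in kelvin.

Along an adiabat T P^((1−γ)/γ) is constant, so T₂ = T₁ (P₂/P₁)^((γ−1)/γ).
For a diatomic ideal gas γ = 7/5, so (γ−1)/γ = 2/7.
T₁ = 120 °C = 393.1 K.
T₂ = 393.1 × (69.6/5.31)^(2/7) = 820.1 K.

T₂ ≈ 820 K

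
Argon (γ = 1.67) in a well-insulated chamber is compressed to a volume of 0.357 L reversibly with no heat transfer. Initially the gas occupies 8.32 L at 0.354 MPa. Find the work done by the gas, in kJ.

W ≈ -31.8 kJ

P₂ = P₁(V₁/V₂)^γ = 0.354×(8.32/0.357)^(1.67) = 68.02 MPa.
For a reversible adiabat, W_by_gas = (P₁V₁ − P₂V₂)/(γ−1).
W_by = (354000×0.00832 − 6.802×10^7×0.000357) / (0.67) = -31850 J.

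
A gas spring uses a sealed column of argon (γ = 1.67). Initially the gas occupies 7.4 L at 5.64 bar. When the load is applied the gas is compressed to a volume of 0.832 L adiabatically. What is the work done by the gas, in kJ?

W ≈ -20.7 kJ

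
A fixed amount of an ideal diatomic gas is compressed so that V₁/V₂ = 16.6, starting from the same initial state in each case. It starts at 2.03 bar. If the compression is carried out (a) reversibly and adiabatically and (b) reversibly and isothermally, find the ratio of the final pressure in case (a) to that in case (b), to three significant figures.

P_adiabatic / P_isothermal ≈ 3.08

For a diatomic ideal gas γ = 7/5.
Isothermal: P_b = P₁(V₁/V₂) = 2.03×16.6.
Adiabatic: P_a = P₁(V₁/V₂)^γ = 2.03×16.6^(7/5).
P_a/P_b = (V₁/V₂)^(γ−1) = 16.6^(2/5) = 3.076.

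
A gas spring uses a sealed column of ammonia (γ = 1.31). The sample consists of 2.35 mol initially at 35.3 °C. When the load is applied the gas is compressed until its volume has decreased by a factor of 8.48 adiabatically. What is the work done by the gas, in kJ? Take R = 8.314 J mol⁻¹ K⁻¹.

Adiabatic: T₁V₁^(γ−1) = T₂V₂^(γ−1) ⇒ T₂ = T₁ (V₁/V₂)^(γ−1).
T₁ = 35.3 °C = 308.4 K.
T₂ = 308.4 × 8.48^(0.31) = 598.4 K.
Q = 0, so ΔU = W_on_gas = nCᵥΔT with Cᵥ = R/(γ−1) = 26.82 J/(mol·K).
ΔU = 2.35 × 26.82 × (598.4 − 308.4) = 18270 J.
Work done by the gas = −ΔU = -18270 J.

W ≈ -18.3 kJ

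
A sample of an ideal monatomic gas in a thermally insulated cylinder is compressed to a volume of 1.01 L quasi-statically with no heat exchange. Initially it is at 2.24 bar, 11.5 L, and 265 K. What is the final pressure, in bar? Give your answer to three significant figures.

P₂ ≈ 129 bar

Adiabatic: P₁V₁^γ = P₂V₂^γ ⇒ P₂ = P₁ (V₁/V₂)^γ.
γ = 5/3 for a monatomic ideal gas.
P₂ = 2.24 × (11.5/1.01)^(5/3) = 129.1 bar.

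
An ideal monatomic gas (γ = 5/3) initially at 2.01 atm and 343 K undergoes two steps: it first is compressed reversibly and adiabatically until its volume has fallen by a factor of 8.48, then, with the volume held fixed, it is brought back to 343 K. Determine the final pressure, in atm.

P₃ ≈ 17.0 atm

Adiabatic step (PV^γ = const): P₂ = 2.01×8.48^(5/3) = 70.88 atm; T₂ = 343×8.48^(2/3) = 1426 K.
Isochoric: P₃ = P₂(T₃/T₂) = 70.88 × (343/1426) = 17.04 atm.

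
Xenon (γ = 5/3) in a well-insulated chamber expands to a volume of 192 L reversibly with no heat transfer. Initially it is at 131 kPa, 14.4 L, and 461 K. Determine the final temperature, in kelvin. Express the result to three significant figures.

T₂ ≈ 82.0 K

Adiabatic: T₁V₁^(γ−1) = T₂V₂^(γ−1) ⇒ T₂ = T₁ (V₁/V₂)^(γ−1).
T₂ = 461 × (14.4/192)^(2/3) = 81.99 K.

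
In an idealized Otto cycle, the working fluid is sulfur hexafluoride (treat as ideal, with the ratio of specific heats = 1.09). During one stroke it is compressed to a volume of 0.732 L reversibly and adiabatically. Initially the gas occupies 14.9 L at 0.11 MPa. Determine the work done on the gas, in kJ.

P₂ = P₁(V₁/V₂)^γ = 0.11×(14.9/0.732)^(1.09) = 2.937 MPa.
For a reversible adiabat, W_by_gas = (P₁V₁ − P₂V₂)/(γ−1).
W_by = (110000×0.0149 − 2.937×10^6×0.000732) / (0.09) = -5673 J.
W_on_gas = −W_by = 5673 J.

W ≈ 5.67 kJ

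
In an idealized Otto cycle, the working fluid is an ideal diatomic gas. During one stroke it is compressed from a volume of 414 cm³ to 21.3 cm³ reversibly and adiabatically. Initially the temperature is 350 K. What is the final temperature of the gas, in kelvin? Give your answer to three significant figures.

T₂ ≈ 1150 K

For a reversible adiabat TV^(γ−1) is constant, so T₂ = T₁ (V₁/V₂)^(γ−1).
For a diatomic ideal gas γ = 7/5, so γ−1 = 2/5.
T₂ = 350 × (414/21.3)^(2/5) = 1147 K.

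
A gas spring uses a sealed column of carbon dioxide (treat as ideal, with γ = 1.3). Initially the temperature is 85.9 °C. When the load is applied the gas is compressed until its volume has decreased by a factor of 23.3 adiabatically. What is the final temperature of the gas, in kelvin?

T₂ ≈ 923 K

For a reversible adiabat TV^(γ−1) is constant, so T₂ = T₁ (V₁/V₂)^(γ−1).
T₁ = 85.9 °C = 359 K.
T₂ = 359 × 23.3^(0.3) = 923.3 K.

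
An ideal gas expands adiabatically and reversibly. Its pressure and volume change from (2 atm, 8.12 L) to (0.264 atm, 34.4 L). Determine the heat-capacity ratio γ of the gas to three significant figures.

PV^γ = const ⇒ γ = ln(P₂/P₁) / ln(V₁/V₂).
γ = ln(0.264/2) / ln(8.12/34.4) = 1.403.

γ ≈ 1.40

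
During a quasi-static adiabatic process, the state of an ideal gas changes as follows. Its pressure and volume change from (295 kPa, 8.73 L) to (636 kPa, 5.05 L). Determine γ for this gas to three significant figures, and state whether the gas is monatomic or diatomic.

γ ≈ 1.40; diatomic

PV^γ = const ⇒ γ = ln(P₂/P₁) / ln(V₁/V₂).
γ = ln(636/295) / ln(8.73/5.05) = 1.403.
γ ≈ 1.40 is close to 7/5, so the gas is diatomic.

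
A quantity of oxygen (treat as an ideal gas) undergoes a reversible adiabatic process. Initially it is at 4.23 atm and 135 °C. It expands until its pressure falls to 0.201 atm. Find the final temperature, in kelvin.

T₂ ≈ 171 K

Adiabatic: T₂/T₁ = (P₂/P₁)^((γ−1)/γ).
For a diatomic ideal gas γ = 7/5, so (γ−1)/γ = 2/7.
T₁ = 135 °C = 408.1 K.
T₂ = 408.1 × (0.201/4.23)^(2/7) = 170.9 K.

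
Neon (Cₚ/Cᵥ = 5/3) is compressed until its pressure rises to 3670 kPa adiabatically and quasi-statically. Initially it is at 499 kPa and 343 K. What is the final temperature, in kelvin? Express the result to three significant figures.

T₂ ≈ 762 K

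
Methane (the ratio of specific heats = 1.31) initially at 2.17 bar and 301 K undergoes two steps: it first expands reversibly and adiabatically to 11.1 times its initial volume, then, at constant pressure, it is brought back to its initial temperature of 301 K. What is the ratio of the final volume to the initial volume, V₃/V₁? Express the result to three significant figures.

V₃/V₁ ≈ 23.4

Adiabatic step: V₂/V₁ = 11.1; T₂ = T₁·(1/11.1)^(0.31) = 142.7 K.
Isobaric step: V₃/V₂ = T₃/T₂ = 301/142.7.
V₃/V₁ = (V₂/V₁)(V₃/V₂) = 11.1 × (301/142.7) = 23.41.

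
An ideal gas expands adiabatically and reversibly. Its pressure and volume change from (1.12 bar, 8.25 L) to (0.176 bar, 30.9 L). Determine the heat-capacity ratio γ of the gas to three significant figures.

γ ≈ 1.40

PV^γ = const ⇒ γ = ln(P₂/P₁) / ln(V₁/V₂).
γ = ln(0.176/1.12) / ln(8.25/30.9) = 1.401.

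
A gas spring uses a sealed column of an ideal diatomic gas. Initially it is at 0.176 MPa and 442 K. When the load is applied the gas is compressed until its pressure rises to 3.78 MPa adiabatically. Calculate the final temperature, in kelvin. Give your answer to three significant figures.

T₂ ≈ 1060 K

Along an adiabat T P^((1−γ)/γ) is constant, so T₂ = T₁ (P₂/P₁)^((γ−1)/γ).
For a diatomic ideal gas γ = 7/5, so (γ−1)/γ = 2/7.
T₂ = 442 × (3.78/0.176)^(2/7) = 1062 K.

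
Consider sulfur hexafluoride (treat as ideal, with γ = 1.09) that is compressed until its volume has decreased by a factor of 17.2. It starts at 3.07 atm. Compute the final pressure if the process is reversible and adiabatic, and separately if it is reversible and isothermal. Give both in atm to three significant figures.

adiabatic: 68.2 atm; isothermal: 52.8 atm

Isothermal: P₂ = P₁(V₁/V₂) = 3.07×17.2 = 52.8 atm.
Adiabatic: P₂ = P₁(V₁/V₂)^γ = 3.07×17.2^(1.09) = 68.21 atm.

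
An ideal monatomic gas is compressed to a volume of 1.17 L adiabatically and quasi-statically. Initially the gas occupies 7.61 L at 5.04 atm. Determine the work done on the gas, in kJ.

W ≈ 14.5 kJ

γ = 5/3 for a monatomic ideal gas.
P₂ = P₁(V₁/V₂)^γ = 5.04×(7.61/1.17)^(5/3) = 114.2 atm.
For a reversible adiabat, W_by_gas = (P₁V₁ − P₂V₂)/(γ−1).
W_by = (510700×0.00761 − 1.157×10^7×0.00117) / (2/3) = -14480 J.
W_on_gas = −W_by = 14480 J.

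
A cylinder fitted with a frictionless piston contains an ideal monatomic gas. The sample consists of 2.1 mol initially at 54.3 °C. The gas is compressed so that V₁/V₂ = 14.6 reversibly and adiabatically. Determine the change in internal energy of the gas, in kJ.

For a reversible adiabat TV^(γ−1) is constant, so T₂ = T₁ (V₁/V₂)^(γ−1).
γ = 5/3 for a monatomic ideal gas, so γ−1 = 2/3.
T₁ = 54.3 °C = 327.4 K.
T₂ = 327.4 × 14.6^(2/3) = 1956 K.
Q = 0, so ΔU = W_on_gas = nCᵥΔT with Cᵥ = R/(γ−1) = 12.47 J/(mol·K).
ΔU = 2.1 × 12.47 × (1956 − 327.4) = 42650 J.

ΔU ≈ 42.7 kJ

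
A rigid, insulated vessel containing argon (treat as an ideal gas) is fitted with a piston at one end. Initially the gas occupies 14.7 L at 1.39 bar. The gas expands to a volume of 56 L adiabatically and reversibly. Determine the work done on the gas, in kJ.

γ = 5/3 for a monatomic ideal gas.
P₂ = P₁(V₁/V₂)^γ = 1.39×(14.7/56)^(5/3) = 0.1496 bar.
For a reversible adiabat, W_by_gas = (P₁V₁ − P₂V₂)/(γ−1).
W_by = (139000×0.0147 − 14960×0.056) / (2/3) = 1808 J.
W_on_gas = −W_by = -1808 J.

W ≈ -1.81 kJ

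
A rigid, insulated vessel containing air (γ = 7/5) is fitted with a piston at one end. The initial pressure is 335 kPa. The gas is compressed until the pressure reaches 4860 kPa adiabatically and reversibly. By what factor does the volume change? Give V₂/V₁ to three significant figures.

V₂/V₁ ≈ 0.148

From PV^γ = const, V₂/V₁ = (P₁/P₂)^(1/γ).
V₂/V₁ = (335/4860)^(5/7) = 0.148.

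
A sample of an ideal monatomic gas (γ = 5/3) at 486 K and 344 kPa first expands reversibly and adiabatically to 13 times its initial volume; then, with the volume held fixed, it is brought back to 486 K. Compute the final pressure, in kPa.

P₃ ≈ 26.5 kPa

Adiabatic step (PV^γ = const): P₂ = 344×(1/13)^(5/3) = 4.786 kPa; T₂ = 486×(1/13)^(2/3) = 87.9 K.
Isochoric: P₃ = P₂(T₃/T₂) = 4.786 × (486/87.9) = 26.46 kPa.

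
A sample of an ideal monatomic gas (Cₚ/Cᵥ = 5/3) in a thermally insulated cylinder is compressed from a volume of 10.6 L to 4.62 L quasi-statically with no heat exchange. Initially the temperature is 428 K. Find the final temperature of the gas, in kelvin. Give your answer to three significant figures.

For a reversible adiabat TV^(γ−1) is constant, so T₂ = T₁ (V₁/V₂)^(γ−1).
T₂ = 428 × (10.6/4.62)^(2/3) = 744.5 K.

T₂ ≈ 745 K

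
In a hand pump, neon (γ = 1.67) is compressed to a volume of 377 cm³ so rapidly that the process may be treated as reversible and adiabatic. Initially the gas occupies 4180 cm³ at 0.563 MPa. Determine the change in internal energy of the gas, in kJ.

P₂ = P₁(V₁/V₂)^γ = 0.563×(4180/377)^(1.67) = 31.29 MPa.
For a reversible adiabat, W_by_gas = (P₁V₁ − P₂V₂)/(γ−1).
W_by = (563000×0.00418 − 3.129×10^7×0.000377) / (0.67) = -14090 J.
Q = 0 ⇒ ΔU = −W_by = 14090 J.

ΔU ≈ 14.1 kJ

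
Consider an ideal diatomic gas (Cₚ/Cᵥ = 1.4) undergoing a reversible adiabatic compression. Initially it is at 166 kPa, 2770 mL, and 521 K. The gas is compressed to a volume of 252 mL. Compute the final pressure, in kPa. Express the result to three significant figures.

P₂ ≈ 4760 kPa

Adiabatic: P₁V₁^γ = P₂V₂^γ ⇒ P₂ = P₁ (V₁/V₂)^γ.
P₂ = 166 × (2770/252)^(1.4) = 4760 kPa.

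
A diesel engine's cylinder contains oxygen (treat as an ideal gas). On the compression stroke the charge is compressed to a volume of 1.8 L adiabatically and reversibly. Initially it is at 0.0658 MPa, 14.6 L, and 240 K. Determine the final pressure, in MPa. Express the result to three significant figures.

Adiabatic: P₁V₁^γ = P₂V₂^γ ⇒ P₂ = P₁ (V₁/V₂)^γ.
γ = 7/5 for a diatomic ideal gas.
P₂ = 0.0658 × (14.6/1.8)^(7/5) = 1.233 MPa.

P₂ ≈ 1.23 MPa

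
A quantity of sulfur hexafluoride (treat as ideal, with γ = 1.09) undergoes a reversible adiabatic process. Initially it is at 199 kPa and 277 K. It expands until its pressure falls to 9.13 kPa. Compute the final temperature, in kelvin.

T₂ ≈ 215 K

Along an adiabat T P^((1−γ)/γ) is constant, so T₂ = T₁ (P₂/P₁)^((γ−1)/γ).
T₂ = 277 × (9.13/199)^(0.0826) = 214.8 K.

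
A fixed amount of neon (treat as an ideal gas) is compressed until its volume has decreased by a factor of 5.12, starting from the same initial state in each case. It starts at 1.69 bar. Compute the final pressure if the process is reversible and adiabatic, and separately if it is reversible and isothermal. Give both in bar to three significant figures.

adiabatic: 25.7 bar; isothermal: 8.65 bar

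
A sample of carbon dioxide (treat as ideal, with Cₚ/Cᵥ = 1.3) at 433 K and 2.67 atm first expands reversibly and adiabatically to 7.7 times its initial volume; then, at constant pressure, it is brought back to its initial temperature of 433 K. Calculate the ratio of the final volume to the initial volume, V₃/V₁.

Adiabatic step: V₂/V₁ = 7.7; T₂ = T₁·(1/7.7)^(0.3) = 234.7 K.
Isobaric step: V₃/V₂ = T₃/T₂ = 433/234.7.
V₃/V₁ = (V₂/V₁)(V₃/V₂) = 7.7 × (433/234.7) = 14.2.

V₃/V₁ ≈ 14.2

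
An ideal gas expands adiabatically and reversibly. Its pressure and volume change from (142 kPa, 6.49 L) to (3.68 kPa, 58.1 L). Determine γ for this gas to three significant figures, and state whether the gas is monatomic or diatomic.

PV^γ = const ⇒ γ = ln(P₂/P₁) / ln(V₁/V₂).
γ = ln(3.68/142) / ln(6.49/58.1) = 1.667.
γ ≈ 1.67 is close to 5/3, so the gas is monatomic.

γ ≈ 1.67; monatomic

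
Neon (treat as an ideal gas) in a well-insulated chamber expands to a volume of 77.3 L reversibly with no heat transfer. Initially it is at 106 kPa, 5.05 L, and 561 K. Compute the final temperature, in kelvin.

Adiabatic: T₁V₁^(γ−1) = T₂V₂^(γ−1) ⇒ T₂ = T₁ (V₁/V₂)^(γ−1).
γ = 5/3 for a monatomic ideal gas.
T₂ = 561 × (5.05/77.3)^(2/3) = 91 K.

T₂ ≈ 91.0 K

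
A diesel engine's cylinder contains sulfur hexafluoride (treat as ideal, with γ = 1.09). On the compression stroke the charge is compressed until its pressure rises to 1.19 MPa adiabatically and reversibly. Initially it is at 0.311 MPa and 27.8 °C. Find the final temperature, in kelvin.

Along an adiabat T P^((1−γ)/γ) is constant, so T₂ = T₁ (P₂/P₁)^((γ−1)/γ).
T₁ = 27.8 °C = 300.9 K.
T₂ = 300.9 × (1.19/0.311)^(0.0826) = 336.2 K.

T₂ ≈ 336 K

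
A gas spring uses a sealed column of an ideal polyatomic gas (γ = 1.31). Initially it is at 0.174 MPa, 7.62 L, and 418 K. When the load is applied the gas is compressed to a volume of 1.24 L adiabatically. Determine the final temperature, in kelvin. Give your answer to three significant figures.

T₂ ≈ 734 K

For a reversible adiabat TV^(γ−1) is constant, so T₂ = T₁ (V₁/V₂)^(γ−1).
T₂ = 418 × (7.62/1.24)^(0.31) = 733.9 K.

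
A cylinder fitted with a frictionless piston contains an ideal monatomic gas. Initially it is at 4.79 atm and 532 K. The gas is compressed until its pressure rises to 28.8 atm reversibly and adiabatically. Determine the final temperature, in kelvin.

T₂ ≈ 1090 K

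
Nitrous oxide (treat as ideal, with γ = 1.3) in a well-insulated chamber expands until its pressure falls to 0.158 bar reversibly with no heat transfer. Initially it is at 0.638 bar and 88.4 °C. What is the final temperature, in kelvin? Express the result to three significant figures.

Along an adiabat T P^((1−γ)/γ) is constant, so T₂ = T₁ (P₂/P₁)^((γ−1)/γ).
T₁ = 88.4 °C = 361.5 K.
T₂ = 361.5 × (0.158/0.638)^(0.231) = 262 K.

T₂ ≈ 262 K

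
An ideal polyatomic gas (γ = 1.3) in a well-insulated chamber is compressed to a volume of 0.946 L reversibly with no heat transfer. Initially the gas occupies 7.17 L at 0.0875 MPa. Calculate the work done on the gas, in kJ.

W ≈ 1.75 kJ

P₂ = P₁(V₁/V₂)^γ = 0.0875×(7.17/0.946)^(1.3) = 1.218 MPa.
For a reversible adiabat, W_by_gas = (P₁V₁ − P₂V₂)/(γ−1).
W_by = (87500×0.00717 − 1.218×10^6×0.000946) / (0.3) = -1748 J.
W_on_gas = −W_by = 1748 J.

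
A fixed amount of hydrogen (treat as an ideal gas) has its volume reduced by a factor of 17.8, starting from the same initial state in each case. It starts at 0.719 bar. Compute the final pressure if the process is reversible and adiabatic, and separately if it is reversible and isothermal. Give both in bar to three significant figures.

For a diatomic ideal gas γ = 7/5.
Isothermal: P₂ = P₁(V₁/V₂) = 0.719×17.8 = 12.8 bar.
Adiabatic: P₂ = P₁(V₁/V₂)^γ = 0.719×17.8^(7/5) = 40.49 bar.

adiabatic: 40.5 bar; isothermal: 12.8 bar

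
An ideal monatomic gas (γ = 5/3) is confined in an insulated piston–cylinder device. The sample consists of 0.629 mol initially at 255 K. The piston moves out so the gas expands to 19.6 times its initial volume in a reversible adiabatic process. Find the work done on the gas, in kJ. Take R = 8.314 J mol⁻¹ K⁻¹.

W ≈ -1.73 kJ

Adiabatic: T₁V₁^(γ−1) = T₂V₂^(γ−1) ⇒ T₂ = T₁ (V₁/V₂)^(γ−1).
T₂ = 255 × (1/19.6)^(2/3) = 35.08 K.
Q = 0, so ΔU = W_on_gas = nCᵥΔT with Cᵥ = R/(γ−1) = 12.47 J/(mol·K).
ΔU = 0.629 × 12.47 × (35.08 − 255) = -1725 J.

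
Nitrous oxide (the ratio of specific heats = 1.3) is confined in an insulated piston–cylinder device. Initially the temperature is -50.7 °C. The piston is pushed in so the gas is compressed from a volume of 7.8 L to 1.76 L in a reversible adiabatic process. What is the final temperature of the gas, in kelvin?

Adiabatic: T₁V₁^(γ−1) = T₂V₂^(γ−1) ⇒ T₂ = T₁ (V₁/V₂)^(γ−1).
T₁ = -50.7 °C = 222.4 K.
T₂ = 222.4 × (7.8/1.76)^(0.3) = 347.7 K.

T₂ ≈ 348 K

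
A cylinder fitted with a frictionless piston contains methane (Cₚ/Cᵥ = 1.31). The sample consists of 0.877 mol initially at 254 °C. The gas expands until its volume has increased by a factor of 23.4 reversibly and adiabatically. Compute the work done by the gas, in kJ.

W ≈ 7.73 kJ

Adiabatic: T₁V₁^(γ−1) = T₂V₂^(γ−1) ⇒ T₂ = T₁ (V₁/V₂)^(γ−1).
T₁ = 254 °C = 527.1 K.
T₂ = 527.1 × (1/23.4)^(0.31) = 198.4 K.
Q = 0, so ΔU = W_on_gas = nCᵥΔT with Cᵥ = R/(γ−1) = 26.82 J/(mol·K).
ΔU = 0.877 × 26.82 × (198.4 − 527.1) = -7733 J.
Work done by the gas = −ΔU = 7733 J.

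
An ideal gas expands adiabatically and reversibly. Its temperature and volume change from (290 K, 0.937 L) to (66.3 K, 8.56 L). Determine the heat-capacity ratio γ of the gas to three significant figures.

γ ≈ 1.67

TV^(γ−1) = const ⇒ γ − 1 = ln(T₂/T₁) / ln(V₁/V₂).
γ = 1 + ln(66.3/290) / ln(0.937/8.56) = 1.667.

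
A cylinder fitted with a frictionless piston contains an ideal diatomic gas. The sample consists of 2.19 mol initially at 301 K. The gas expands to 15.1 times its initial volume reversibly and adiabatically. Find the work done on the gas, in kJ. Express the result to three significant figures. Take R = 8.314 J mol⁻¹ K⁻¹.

Adiabatic: T₁V₁^(γ−1) = T₂V₂^(γ−1) ⇒ T₂ = T₁ (V₁/V₂)^(γ−1).
γ = 7/5 for a diatomic ideal gas, so γ−1 = 2/5.
T₂ = 301 × (1/15.1)^(2/5) = 101.6 K.
Q = 0, so ΔU = W_on_gas = nCᵥΔT with Cᵥ = R/(γ−1) = 20.79 J/(mol·K).
ΔU = 2.19 × 20.79 × (101.6 − 301) = -9076 J.

W ≈ -9.08 kJ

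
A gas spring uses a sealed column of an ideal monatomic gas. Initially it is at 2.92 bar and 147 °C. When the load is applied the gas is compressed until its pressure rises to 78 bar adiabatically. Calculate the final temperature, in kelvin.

T₂ ≈ 1560 K

Adiabatic: T₂/T₁ = (P₂/P₁)^((γ−1)/γ).
For a monatomic ideal gas γ = 5/3, so (γ−1)/γ = 2/5.
T₁ = 147 °C = 420.1 K.
T₂ = 420.1 × (78/2.92)^(2/5) = 1563 K.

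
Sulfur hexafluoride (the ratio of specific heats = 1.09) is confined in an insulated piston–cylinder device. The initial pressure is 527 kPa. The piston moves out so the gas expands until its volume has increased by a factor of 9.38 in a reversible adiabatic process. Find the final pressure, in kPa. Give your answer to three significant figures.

P₂ ≈ 45.9 kPa

Since PV^γ is constant along a reversible adiabat, P₂ = P₁ (V₁/V₂)^γ.
P₂ = 527 × (1/9.38)^(1.09) = 45.93 kPa.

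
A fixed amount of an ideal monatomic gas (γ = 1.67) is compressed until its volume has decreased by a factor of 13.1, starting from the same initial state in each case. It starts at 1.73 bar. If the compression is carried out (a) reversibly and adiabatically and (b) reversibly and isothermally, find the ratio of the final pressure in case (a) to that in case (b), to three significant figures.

Isothermal: P_b = P₁(V₁/V₂) = 1.73×13.1.
Adiabatic: P_a = P₁(V₁/V₂)^γ = 1.73×13.1^(1.67).
P_a/P_b = (V₁/V₂)^(γ−1) = 13.1^(0.67) = 5.605.

P_adiabatic / P_isothermal ≈ 5.60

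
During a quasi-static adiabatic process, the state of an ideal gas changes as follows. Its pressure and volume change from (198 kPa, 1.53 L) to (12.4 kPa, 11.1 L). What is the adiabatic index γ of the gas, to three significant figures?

PV^γ = const ⇒ γ = ln(P₂/P₁) / ln(V₁/V₂).
γ = ln(12.4/198) / ln(1.53/11.1) = 1.398.

γ ≈ 1.40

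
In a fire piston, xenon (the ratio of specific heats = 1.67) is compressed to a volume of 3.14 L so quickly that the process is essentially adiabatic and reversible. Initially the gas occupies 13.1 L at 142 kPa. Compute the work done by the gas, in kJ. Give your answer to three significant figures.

P₂ = P₁(V₁/V₂)^γ = 142×(13.1/3.14)^(1.67) = 1543 kPa.
For a reversible adiabat, W_by_gas = (P₁V₁ − P₂V₂)/(γ−1).
W_by = (142000×0.0131 − 1.543×10^6×0.00314) / (0.67) = -4453 J.

W ≈ -4.45 kJ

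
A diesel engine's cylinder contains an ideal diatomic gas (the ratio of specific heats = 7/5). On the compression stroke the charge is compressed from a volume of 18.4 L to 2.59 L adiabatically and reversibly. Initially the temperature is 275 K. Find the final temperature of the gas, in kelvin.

T₂ ≈ 602 K

Adiabatic: T₁V₁^(γ−1) = T₂V₂^(γ−1) ⇒ T₂ = T₁ (V₁/V₂)^(γ−1).
T₂ = 275 × (18.4/2.59)^(2/5) = 602.5 K.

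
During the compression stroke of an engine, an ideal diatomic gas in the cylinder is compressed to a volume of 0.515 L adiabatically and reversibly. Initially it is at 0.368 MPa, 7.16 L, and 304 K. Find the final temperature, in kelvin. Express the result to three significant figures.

T₂ ≈ 871 K

For a reversible adiabat TV^(γ−1) is constant, so T₂ = T₁ (V₁/V₂)^(γ−1).
γ = 7/5 for a diatomic ideal gas.
T₂ = 304 × (7.16/0.515)^(2/5) = 871.2 K.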